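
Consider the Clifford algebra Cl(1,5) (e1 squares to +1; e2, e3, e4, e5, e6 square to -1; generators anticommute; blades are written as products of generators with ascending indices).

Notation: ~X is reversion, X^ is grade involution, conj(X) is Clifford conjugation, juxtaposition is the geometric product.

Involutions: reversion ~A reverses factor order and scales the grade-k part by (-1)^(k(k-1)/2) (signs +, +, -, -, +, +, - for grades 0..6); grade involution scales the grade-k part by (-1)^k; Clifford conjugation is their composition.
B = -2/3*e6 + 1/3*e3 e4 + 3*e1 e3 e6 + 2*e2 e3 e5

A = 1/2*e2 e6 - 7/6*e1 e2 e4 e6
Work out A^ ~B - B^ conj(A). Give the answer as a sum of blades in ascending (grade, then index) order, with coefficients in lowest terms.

first term: 1/3*e2 - 3/2*e1 e2 e3 - 7/9*e1 e2 e4 + 7/2*e2 e3 e4 - e3 e5 e6 + 7/18*e1 e2 e3 e6 - 1/6*e2 e3 e4 e6 + 7/3*e1 e3 e4 e5 e6
second term: -1/3*e2 - 3/2*e1 e2 e3 - 7/9*e1 e2 e4 + 7/2*e2 e3 e4 - e3 e5 e6 + 7/18*e1 e2 e3 e6 - 1/6*e2 e3 e4 e6 - 7/3*e1 e3 e4 e5 e6
Answer: 2/3*e2 + 14/3*e1 e3 e4 e5 e6


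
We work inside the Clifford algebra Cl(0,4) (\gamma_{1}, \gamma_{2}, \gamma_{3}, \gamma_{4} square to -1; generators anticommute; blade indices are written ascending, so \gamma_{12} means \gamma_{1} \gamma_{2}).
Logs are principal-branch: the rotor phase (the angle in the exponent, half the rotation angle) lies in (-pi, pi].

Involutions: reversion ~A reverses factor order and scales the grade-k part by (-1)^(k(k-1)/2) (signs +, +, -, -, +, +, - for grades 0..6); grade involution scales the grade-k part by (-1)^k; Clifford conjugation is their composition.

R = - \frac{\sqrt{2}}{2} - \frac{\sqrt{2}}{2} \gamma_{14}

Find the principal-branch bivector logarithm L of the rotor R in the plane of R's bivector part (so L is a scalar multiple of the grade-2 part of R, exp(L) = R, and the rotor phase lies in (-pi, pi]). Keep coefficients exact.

The scalar part of R is - \frac{\sqrt{2}}{2}, so the principal-branch rotor phase is pinned; divide the bivector part by its sine to get the unit plane — L is the phase times that plane.
Concretely: cos(phase) = - \frac{\sqrt{2}}{2} gives phase = ±\frac{3 \pi}{4}, and since phase/sin(phase) is even the sign is immaterial: L = (phase/sin(phase)) * <R>_2 = (\frac{3 \sqrt{2} \pi}{4}) * <R>_2.
Answer: - \frac{3 \pi}{4} \gamma_{14}


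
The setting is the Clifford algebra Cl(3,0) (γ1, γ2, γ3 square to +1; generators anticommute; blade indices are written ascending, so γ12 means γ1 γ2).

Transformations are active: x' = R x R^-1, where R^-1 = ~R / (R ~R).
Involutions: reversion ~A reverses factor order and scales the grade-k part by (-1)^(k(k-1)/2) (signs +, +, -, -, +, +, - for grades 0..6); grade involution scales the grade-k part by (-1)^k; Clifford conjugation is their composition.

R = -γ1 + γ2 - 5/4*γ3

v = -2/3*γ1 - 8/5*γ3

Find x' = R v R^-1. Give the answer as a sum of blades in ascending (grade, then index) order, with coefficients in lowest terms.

~R = -γ1 + γ2 - 5/4*γ3, and R ~R = 57/16, so R^-1 = ~R / (57/16).
R v = 8/3 + 2/3*γ12 + 23/30*γ13 - 8/5*γ23
Answer: -142/171*γ1 + 256/171*γ2 - 232/855*γ3


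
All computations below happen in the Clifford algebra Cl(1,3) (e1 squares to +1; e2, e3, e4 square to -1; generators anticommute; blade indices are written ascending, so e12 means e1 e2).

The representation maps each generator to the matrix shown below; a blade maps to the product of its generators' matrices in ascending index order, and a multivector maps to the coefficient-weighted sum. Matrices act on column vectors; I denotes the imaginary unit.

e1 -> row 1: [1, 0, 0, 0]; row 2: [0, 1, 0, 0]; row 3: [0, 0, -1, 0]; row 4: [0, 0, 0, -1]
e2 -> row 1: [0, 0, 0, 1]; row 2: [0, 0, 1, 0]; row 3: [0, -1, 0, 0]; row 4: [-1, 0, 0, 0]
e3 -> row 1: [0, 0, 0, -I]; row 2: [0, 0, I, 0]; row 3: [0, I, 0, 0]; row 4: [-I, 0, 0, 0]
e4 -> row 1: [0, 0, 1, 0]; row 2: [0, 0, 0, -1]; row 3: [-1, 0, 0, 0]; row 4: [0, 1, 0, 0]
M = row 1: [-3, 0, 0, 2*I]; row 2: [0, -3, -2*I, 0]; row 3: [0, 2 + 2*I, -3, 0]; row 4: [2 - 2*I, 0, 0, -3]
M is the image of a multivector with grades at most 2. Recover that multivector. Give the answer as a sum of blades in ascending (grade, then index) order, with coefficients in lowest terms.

Method: the blade images are trace-orthogonal — tr(rho(e_A) rho(e_B)^-1) = 4 if A = B and 0 otherwise — and rho(e_A)^-1 = (e_A)^2 * rho(e_A) with (e_A)^2 = +1 or -1, so the coefficient of e_A in the preimage is (e_A)^2 * tr(M rho(e_A))/4.
Nonzero projections over blades of grade <= 2: 1: (1)^2 = +1, tr(M 1) = -12, coefficient -3; e2: (e2)^2 = -1, tr(M rho(e2)) = 4, coefficient -1; e12: (e12)^2 = +1, tr(M rho(e12)) = 4, coefficient 1; e13: (e13)^2 = +1, tr(M rho(e13)) = -8, coefficient -2. Every other blade of grade <= 2 projects to 0.
Answer: -3 - e2 + e12 - 2*e13


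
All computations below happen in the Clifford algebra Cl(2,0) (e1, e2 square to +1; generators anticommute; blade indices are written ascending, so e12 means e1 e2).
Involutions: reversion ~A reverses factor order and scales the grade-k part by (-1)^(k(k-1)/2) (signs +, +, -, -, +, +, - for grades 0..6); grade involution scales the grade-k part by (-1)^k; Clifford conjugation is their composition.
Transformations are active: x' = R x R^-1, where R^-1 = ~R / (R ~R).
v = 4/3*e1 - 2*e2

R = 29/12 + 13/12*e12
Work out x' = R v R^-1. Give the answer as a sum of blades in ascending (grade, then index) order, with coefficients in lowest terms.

~R = 29/12 - 13/12*e12, and R ~R = 505/72, so R^-1 = ~R / (505/72).
R v = 19/18*e1 - 113/18*e2
Answer: -306/505*e1 - 3524/1515*e2


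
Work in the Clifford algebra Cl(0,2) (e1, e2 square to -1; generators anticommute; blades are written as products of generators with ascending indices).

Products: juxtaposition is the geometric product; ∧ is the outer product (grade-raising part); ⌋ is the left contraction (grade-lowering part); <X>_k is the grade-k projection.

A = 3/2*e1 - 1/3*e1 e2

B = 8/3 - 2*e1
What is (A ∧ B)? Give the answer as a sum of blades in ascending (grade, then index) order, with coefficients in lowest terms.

step 1: 4*e1 - 8/9*e1 e2
Answer: 4*e1 - 8/9*e1 e2


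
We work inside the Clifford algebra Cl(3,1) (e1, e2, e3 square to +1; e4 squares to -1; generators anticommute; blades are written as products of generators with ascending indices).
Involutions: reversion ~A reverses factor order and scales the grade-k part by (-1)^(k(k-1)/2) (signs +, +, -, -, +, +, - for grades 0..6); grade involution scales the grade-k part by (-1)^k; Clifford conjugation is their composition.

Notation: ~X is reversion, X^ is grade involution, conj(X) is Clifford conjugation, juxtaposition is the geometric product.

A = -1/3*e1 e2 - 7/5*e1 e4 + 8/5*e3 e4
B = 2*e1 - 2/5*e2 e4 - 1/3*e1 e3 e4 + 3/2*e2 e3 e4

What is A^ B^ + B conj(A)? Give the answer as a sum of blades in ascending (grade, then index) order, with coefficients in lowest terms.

first term: 8/15*e1 - 46/15*e2 + 7/15*e3 - 14/5*e4 + 14/25*e1 e2 + 2/15*e1 e4 + 16/25*e2 e3 - 21/10*e1 e2 e3 - 27/10*e1 e3 e4 + 1/9*e2 e3 e4
second term: 8/15*e1 - 26/15*e2 + 7/15*e3 + 14/5*e4 + 14/25*e1 e2 + 2/15*e1 e4 + 16/25*e2 e3 + 21/10*e1 e2 e3 - 37/10*e1 e3 e4 - 1/9*e2 e3 e4
Answer: 16/15*e1 - 24/5*e2 + 14/15*e3 + 28/25*e1 e2 + 4/15*e1 e4 + 32/25*e2 e3 - 32/5*e1 e3 e4


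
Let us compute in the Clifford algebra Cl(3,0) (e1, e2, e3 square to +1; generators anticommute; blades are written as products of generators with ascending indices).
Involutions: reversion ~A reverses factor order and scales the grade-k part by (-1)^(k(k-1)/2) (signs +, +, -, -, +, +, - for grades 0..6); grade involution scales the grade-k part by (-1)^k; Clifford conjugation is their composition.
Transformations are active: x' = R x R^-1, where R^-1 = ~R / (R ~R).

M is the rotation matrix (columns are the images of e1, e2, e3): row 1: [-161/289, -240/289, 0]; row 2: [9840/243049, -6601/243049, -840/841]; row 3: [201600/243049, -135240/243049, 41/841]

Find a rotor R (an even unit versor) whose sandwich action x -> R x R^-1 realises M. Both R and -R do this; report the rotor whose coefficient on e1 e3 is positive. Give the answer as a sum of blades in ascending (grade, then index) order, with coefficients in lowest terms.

Method: write R = a + b12*e1 e2 + b13*e1 e3 + b23*e2 e3 with a^2 + b12^2 + b13^2 + b23^2 = 1 (so R^-1 = ~R). Expanding the columns R e_j ~R gives tr M = 4a^2 - 1 and, from the antisymmetric part, M21 - M12 = -4a*b12, M13 - M31 = 4a*b13, M32 - M23 = -4a*b23.
Here tr M = -130153/243049, so a^2 = (1 + tr M)/4 = 28224/243049 and a = ±168/493. Taking a = 168/493: M21 - M12 = 211680/243049, M13 - M31 = -201600/243049, M32 - M23 = 107520/243049, giving b12 = -315/493, b13 = -300/493, b23 = -160/493, i.e. R = 168/493 - 315/493*e1 e2 - 300/493*e1 e3 - 160/493*e2 e3.
Its e1 e3 coefficient is negative, so report the other preimage -R.
Answer: -168/493 + 315/493*e1 e2 + 300/493*e1 e3 + 160/493*e2 e3. Sheet selection: the two-to-one cover makes ±R indistinguishable at the matrix level (trace -130153/243049), so uniqueness comes from the required sign on e1 e3.


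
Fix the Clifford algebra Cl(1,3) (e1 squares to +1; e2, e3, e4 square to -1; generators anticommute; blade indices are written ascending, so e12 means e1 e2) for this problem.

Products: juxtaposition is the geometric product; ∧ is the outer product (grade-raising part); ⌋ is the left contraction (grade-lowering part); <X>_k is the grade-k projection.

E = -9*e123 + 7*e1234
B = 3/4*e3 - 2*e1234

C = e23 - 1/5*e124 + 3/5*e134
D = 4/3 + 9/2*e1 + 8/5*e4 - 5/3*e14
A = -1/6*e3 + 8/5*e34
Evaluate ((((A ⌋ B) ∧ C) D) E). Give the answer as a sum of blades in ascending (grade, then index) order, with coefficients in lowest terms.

step 1: 1/8 + 16/5*e12 - 1/3*e124
step 2: 1/8*e23 - 1/40*e124 + 3/40*e134
step 3: -1/24*e2 + 1/8*e3 + 1/25*e12 - 3/25*e13 + 1/6*e23 - 9/80*e24 + 27/80*e34 + 9/16*e123 - 1/30*e124 + 1/10*e134 + 1/5*e234 - 5/24*e1234
step 4: 313/48 + 1/10*e1 - 89/50*e2 - 89/150*e3 - 33/16*e4 - 99/80*e12 - 33/80*e13 - 89/30*e14 - 3/50*e24 - 1/50*e34 - 313/80*e124 - 313/240*e134
Answer: 313/48 + 1/10*e1 - 89/50*e2 - 89/150*e3 - 33/16*e4 - 99/80*e12 - 33/80*e13 - 89/30*e14 - 3/50*e24 - 1/50*e34 - 313/80*e124 - 313/240*e134


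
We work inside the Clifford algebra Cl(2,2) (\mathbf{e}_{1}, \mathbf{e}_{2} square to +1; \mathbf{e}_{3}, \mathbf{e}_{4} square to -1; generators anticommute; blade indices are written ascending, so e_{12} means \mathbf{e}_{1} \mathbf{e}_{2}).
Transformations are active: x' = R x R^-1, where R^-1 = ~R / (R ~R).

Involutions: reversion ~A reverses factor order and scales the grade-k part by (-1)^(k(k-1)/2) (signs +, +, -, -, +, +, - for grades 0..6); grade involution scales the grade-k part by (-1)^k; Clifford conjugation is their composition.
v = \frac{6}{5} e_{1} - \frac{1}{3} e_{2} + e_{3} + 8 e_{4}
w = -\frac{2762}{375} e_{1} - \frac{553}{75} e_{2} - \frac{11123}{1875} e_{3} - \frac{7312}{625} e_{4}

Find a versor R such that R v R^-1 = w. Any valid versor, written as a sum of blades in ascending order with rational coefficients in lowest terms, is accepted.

Take R = v + w = -\frac{2312}{375} e_{1} - \frac{578}{75} e_{2} - \frac{9248}{1875} e_{3} - \frac{2312}{625} e_{4}. Because q(v) = q(w) = -\frac{14276}{225}, conjugation by R sends v exactly to w.
Answer: -\frac{2312}{375} e_{1} - \frac{578}{75} e_{2} - \frac{9248}{1875} e_{3} - \frac{2312}{625} e_{4}


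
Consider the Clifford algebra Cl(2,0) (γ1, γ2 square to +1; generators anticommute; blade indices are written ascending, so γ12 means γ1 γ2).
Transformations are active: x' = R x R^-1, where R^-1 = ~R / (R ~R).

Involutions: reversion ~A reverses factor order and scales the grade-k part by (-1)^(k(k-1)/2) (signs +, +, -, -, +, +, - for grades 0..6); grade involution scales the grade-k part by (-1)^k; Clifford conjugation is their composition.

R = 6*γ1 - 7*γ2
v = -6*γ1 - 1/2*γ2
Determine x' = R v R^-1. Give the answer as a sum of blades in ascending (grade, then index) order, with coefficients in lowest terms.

~R = 6*γ1 - 7*γ2, and R ~R = 85, so R^-1 = ~R / (85).
R v = -65/2 - 45*γ12
Answer: 24/17*γ1 + 199/34*γ2


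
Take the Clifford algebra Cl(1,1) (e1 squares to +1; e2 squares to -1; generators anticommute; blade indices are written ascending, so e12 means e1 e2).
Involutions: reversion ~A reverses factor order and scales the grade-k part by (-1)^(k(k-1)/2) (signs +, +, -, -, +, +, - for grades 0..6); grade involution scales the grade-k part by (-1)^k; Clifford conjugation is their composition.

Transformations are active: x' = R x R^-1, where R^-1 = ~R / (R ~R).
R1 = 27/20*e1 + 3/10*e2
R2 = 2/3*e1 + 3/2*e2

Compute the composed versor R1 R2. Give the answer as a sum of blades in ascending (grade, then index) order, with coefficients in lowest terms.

Distribute over the terms of R1 (each basis-blade product reordered to ascending indices, repeated generators contracted through their squares):
(27/20*e1) R2 = 9/10 + 81/40*e12
(3/10*e2) R2 = -9/20 - 1/5*e12
Summing the partial products and collecting blades:
Answer: 9/20 + 73/40*e12


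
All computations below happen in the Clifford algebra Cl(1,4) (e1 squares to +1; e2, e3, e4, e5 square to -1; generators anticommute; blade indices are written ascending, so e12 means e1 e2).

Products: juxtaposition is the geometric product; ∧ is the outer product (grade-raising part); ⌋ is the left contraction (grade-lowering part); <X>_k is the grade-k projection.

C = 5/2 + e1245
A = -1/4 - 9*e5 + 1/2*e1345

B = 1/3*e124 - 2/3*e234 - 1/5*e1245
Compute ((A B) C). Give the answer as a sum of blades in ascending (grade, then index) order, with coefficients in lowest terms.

step 1: 1/10*e23 + 103/60*e124 - 1/3*e125 + 1/6*e234 + 1/6*e235 + 61/20*e1245 - 6*e2345
step 2: -61/20 - 1/3*e4 - 103/60*e5 + 6*e13 + 1/4*e23 + 103/24*e124 - 5/6*e125 + 1/6*e134 - 1/6*e135 + 5/12*e234 + 5/12*e235 + 61/8*e1245 + 1/10*e1345 - 15*e2345
Answer: -61/20 - 1/3*e4 - 103/60*e5 + 6*e13 + 1/4*e23 + 103/24*e124 - 5/6*e125 + 1/6*e134 - 1/6*e135 + 5/12*e234 + 5/12*e235 + 61/8*e1245 + 1/10*e1345 - 15*e2345


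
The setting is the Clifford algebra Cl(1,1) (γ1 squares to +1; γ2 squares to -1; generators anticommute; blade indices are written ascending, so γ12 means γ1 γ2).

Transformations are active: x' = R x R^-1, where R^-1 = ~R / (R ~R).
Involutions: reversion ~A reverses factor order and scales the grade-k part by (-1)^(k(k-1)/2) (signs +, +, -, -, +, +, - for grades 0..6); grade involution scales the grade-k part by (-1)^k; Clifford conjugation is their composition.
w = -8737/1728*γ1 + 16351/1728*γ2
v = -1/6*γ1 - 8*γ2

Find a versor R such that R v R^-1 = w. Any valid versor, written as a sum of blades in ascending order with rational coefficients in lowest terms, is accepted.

R = v + w = -9025/1728*γ1 + 2527/1728*γ2 works: the equal norms (-2303/36) guarantee its sandwich swaps v into w.
Answer: -9025/1728*γ1 + 2527/1728*γ2


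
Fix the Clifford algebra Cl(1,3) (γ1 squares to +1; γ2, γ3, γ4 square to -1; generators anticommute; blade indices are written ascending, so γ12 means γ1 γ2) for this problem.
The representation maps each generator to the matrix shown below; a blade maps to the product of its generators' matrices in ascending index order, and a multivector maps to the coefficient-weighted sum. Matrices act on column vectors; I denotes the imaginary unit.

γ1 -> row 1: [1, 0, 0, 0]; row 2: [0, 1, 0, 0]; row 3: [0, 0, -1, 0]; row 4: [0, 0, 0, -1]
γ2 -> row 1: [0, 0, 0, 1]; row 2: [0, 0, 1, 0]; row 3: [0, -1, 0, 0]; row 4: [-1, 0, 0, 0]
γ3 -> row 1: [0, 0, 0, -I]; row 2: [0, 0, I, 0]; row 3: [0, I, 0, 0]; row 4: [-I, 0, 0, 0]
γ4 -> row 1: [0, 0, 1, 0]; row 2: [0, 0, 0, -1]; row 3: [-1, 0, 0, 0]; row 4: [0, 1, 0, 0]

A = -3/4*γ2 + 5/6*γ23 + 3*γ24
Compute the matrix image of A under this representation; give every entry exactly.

Bivector images (products of the table entries): rho(γ23) = rho(γ2)rho(γ3) = row 1: [-I, 0, 0, 0]; row 2: [0, I, 0, 0]; row 3: [0, 0, -I, 0]; row 4: [0, 0, 0, I]; rho(γ24) = rho(γ2)rho(γ4) = row 1: [0, 1, 0, 0]; row 2: [-1, 0, 0, 0]; row 3: [0, 0, 0, 1]; row 4: [0, 0, -1, 0].
M = (-3/4)*rho(γ2) + (5/6)*rho(γ23) + (3)*rho(γ24), summed entrywise:
Answer: row 1: [-5*I/6, 3, 0, -3/4]; row 2: [-3, 5*I/6, -3/4, 0]; row 3: [0, 3/4, -5*I/6, 3]; row 4: [3/4, 0, -3, 5*I/6]


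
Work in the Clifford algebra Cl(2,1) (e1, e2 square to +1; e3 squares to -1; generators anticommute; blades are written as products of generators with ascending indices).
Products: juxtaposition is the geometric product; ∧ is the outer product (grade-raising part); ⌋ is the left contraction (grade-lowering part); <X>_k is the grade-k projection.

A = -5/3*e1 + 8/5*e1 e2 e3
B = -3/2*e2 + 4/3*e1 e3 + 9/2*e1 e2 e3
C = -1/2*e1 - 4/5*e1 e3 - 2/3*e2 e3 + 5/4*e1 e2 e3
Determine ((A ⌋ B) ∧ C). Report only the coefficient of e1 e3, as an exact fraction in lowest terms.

step 1: 36/5 - 20/9*e3 - 15/2*e2 e3
step 2: -18/5*e1 - 1546/225*e1 e3 - 24/5*e2 e3 + 51/4*e1 e2 e3
Answer: -1546/225


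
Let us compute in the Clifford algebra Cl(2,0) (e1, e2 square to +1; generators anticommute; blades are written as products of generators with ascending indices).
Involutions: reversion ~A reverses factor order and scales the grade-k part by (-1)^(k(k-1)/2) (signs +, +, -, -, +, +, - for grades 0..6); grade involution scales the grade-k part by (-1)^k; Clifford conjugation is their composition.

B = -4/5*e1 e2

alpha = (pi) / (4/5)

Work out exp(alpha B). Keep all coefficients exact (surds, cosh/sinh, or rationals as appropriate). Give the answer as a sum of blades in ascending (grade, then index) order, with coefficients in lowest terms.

B^2 = (-4/5)^2*(e1 e2)^2 = 16/25*(-1) = -16/25 (a basis 2-blade squares to minus the product of its generators' squares).
B^2 = -16/25 — a negative square means the series sums to a rotation: l = 4/5, alpha*l = pi, so exp(alpha B) = cos(pi) + (sin(pi)/(4/5))*B = -1 + (0)*B.
Answer: -1


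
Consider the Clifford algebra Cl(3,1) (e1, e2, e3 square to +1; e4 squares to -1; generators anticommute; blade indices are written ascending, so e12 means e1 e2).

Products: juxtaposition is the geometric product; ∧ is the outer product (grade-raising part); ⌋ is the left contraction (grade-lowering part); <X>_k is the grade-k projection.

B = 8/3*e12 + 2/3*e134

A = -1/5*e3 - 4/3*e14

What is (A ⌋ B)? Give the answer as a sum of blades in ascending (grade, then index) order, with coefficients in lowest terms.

step 1: 8/9*e3 + 2/15*e14
Answer: 8/9*e3 + 2/15*e14


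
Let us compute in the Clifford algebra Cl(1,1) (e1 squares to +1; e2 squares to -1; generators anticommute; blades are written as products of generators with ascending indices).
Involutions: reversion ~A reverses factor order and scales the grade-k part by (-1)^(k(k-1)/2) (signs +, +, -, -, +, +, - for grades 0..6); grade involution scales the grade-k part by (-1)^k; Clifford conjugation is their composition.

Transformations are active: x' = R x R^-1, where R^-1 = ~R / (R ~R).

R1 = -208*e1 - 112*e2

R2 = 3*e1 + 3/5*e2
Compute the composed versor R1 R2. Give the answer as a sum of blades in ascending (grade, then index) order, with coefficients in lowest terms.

Distribute over the terms of R1 (each basis-blade product reordered to ascending indices, repeated generators contracted through their squares):
(-208*e1) R2 = -624 - 624/5*e1 e2
(-112*e2) R2 = 336/5 + 336*e1 e2
Summing the partial products and collecting blades:
Answer: -2784/5 + 1056/5*e1 e2


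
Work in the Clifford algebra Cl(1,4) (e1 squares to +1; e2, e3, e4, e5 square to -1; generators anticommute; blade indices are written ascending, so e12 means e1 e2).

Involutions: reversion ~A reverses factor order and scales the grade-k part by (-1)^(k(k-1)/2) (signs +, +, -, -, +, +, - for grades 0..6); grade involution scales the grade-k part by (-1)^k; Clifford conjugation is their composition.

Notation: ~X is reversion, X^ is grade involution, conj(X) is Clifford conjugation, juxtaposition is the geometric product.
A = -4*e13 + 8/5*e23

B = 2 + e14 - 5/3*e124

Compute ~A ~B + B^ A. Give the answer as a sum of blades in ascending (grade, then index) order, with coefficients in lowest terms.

first term: 8*e13 - 16/5*e23 + 4*e34 - 8/3*e134 + 20/3*e234 + 8/5*e1234
second term: -8*e13 + 16/5*e23 - 4*e34 - 8/3*e134 + 20/3*e234 + 8/5*e1234
Answer: -16/3*e134 + 40/3*e234 + 16/5*e1234


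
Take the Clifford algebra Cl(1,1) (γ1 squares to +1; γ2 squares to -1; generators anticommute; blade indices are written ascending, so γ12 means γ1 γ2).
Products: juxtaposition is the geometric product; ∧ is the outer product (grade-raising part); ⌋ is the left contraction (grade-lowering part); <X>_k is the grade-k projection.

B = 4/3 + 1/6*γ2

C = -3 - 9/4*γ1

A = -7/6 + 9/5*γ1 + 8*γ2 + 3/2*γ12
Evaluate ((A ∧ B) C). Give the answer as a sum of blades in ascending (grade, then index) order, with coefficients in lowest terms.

step 1: -14/9 + 12/5*γ1 + 377/36*γ2 + 23/10*γ12
step 2: -11/15 - 37/10*γ1 - 3149/120*γ2 + 1333/80*γ12
Answer: -11/15 - 37/10*γ1 - 3149/120*γ2 + 1333/80*γ12


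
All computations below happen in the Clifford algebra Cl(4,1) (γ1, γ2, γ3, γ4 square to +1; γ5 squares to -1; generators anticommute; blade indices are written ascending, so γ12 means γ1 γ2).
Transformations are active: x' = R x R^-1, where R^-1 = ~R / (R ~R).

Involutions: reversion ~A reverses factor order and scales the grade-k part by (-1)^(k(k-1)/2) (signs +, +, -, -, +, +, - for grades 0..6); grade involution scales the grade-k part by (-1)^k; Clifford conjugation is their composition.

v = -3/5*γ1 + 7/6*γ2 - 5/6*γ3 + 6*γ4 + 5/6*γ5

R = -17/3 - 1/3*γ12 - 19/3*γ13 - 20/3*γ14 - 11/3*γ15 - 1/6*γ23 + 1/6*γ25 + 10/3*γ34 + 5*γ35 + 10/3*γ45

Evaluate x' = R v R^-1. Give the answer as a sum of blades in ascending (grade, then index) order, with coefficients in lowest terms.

~R = -17/3 + 1/3*γ12 + 19/3*γ13 + 20/3*γ14 + 11/3*γ15 + 1/6*γ23 - 1/6*γ25 - 10/3*γ34 - 5*γ35 - 10/3*γ45, and R ~R = 235/3, so R^-1 = ~R / (235/3).
R v = -2579/90*γ1 - 613/90*γ2 + 339/20*γ3 - 38*γ4 - 459/20*γ5 + 233/30*γ123 + 52/9*γ124 + 39/10*γ125 - 410/9*γ134 - 34/3*γ135 + 130/9*γ145 + 26/9*γ234 + 35/6*γ235 + 26/9*γ245 - 30*γ345
Answer: 10963/10575*γ1 + 20057/21150*γ2 - 4907/846*γ3 + 3454/2115*γ4 - 3173/4230*γ5


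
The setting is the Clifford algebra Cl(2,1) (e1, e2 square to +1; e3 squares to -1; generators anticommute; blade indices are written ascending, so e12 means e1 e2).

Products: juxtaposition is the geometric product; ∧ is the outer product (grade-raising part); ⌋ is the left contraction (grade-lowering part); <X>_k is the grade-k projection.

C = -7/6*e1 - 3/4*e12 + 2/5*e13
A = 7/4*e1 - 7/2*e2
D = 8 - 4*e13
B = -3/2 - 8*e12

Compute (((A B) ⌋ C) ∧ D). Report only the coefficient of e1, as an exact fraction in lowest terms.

step 1: -245/8*e1 - 35/4*e2
step 2: 1715/48 - 105/16*e1 + 735/32*e2 - 49/4*e3
step 3: 1715/6 - 105/2*e1 + 735/4*e2 - 98*e3 - 1715/12*e13 + 735/8*e123
Answer: -105/2


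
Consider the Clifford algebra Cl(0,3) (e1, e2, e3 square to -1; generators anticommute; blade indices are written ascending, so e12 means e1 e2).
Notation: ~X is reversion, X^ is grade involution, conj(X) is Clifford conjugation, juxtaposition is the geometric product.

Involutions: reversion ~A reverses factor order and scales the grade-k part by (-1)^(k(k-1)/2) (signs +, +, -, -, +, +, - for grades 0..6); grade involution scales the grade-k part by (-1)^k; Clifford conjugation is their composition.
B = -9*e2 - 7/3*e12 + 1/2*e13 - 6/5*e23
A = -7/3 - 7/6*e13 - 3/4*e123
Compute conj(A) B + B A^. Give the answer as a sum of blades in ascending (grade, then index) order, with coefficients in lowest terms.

first term: -7/12 - 9/10*e1 + 165/8*e2 - 7/4*e3 + 182/45*e12 + 67/12*e13 + 497/90*e23 + 21/2*e123
second term: 7/12 + 9/10*e1 + 171/8*e2 + 7/4*e3 + 182/45*e12 - 95/12*e13 + 497/90*e23 - 21/2*e123
Answer: 42*e2 + 364/45*e12 - 7/3*e13 + 497/45*e23


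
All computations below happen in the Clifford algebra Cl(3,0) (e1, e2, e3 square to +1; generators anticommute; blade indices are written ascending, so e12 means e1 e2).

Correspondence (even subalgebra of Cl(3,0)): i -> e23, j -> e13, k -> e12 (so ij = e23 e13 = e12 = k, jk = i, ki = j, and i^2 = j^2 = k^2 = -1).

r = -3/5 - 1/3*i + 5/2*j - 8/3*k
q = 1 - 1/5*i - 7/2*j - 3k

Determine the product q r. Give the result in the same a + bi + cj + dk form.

In blades: q = 1 - 3*e12 - 7/2*e13 - 1/5*e23, r = -3/5 - 8/3*e12 + 5/2*e13 - 1/3*e23.
Distribute q over r term by term (generator squares from the signature, products reordered to ascending indices): (1)*r = -3/5 - 8/3*e12 + 5/2*e13 - 1/3*e23; (-3*e12)*r = -8 + 9/5*e12 + e13 + 15/2*e23; (-7/2*e13)*r = 35/4 - 7/6*e12 + 21/10*e13 + 28/3*e23; (-1/5*e23)*r = -1/15 - 1/2*e12 - 8/15*e13 + 3/25*e23.
Sum: 1/12 - 38/15*e12 + 76/15*e13 + 831/50*e23; translating back through the correspondence:
Answer: 1/12 + 831/50*i + 76/15*j - 38/15*k


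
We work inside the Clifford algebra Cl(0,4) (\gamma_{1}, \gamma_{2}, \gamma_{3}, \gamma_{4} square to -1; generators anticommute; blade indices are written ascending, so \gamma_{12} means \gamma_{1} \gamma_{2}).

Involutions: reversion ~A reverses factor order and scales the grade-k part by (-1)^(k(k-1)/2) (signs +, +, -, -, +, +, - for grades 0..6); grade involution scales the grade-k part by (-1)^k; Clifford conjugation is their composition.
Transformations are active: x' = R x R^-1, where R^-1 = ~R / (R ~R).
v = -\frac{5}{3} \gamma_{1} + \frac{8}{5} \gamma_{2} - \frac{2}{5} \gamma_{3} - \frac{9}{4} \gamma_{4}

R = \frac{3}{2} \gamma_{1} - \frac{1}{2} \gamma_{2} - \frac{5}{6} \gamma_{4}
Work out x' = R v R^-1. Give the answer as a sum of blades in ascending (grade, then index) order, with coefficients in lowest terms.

~R = \frac{3}{2} \gamma_{1} - \frac{1}{2} \gamma_{2} - \frac{5}{6} \gamma_{4}, and R ~R = -\frac{115}{36}, so R^-1 = ~R / (-\frac{115}{36}).
R v = \frac{57}{40} + \frac{47}{30} \gamma_{12} - \frac{3}{5} \gamma_{13} - \frac{343}{72} \gamma_{14} + \frac{1}{5} \gamma_{23} + \frac{59}{24} \gamma_{24} - \frac{1}{3} \gamma_{34}
Answer: \frac{1133}{3450} \gamma_{1} - \frac{1327}{1150} \gamma_{2} + \frac{2}{5} \gamma_{3} + \frac{1377}{460} \gamma_{4}


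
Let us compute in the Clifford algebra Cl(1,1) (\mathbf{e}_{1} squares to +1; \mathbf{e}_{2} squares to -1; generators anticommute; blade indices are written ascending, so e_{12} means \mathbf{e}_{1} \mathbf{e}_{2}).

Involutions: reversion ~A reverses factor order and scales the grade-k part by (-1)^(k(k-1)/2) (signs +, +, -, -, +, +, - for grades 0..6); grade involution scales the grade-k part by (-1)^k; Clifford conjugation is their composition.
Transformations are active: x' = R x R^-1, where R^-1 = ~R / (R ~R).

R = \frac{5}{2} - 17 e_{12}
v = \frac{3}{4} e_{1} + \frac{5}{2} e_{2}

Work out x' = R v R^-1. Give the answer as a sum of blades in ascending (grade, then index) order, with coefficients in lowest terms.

~R = \frac{5}{2} + 17 e_{12}, and R ~R = -\frac{1131}{4}, so R^-1 = ~R / (-\frac{1131}{4}).
R v = \frac{355}{8} e_{1} + 19 e_{2}
Answer: -\frac{6943}{4524} e_{1} - \frac{6415}{2262} e_{2}


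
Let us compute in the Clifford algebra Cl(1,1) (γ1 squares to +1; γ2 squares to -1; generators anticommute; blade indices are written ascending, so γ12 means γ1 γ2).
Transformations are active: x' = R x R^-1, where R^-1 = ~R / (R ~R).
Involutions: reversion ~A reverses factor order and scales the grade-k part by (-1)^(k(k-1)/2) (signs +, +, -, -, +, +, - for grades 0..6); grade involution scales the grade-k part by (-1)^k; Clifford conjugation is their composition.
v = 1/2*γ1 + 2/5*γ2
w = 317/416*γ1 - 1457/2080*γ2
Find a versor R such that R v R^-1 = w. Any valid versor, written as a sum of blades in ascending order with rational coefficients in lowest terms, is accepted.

The midline construction: v and w both square to 9/100, so reflecting in their sum 525/416*γ1 - 125/416*γ2 exchanges them.
Answer: 525/416*γ1 - 125/416*γ2


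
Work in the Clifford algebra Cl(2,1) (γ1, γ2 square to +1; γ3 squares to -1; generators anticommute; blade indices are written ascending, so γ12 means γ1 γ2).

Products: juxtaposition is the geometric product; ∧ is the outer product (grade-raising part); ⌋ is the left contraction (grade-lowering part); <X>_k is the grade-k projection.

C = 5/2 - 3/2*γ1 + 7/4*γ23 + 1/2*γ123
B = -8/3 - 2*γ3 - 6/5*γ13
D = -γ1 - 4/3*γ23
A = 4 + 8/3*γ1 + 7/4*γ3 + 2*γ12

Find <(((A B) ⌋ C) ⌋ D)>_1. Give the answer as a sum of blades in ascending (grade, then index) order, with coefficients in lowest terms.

step 1: -43/6 - 829/90*γ1 - 238/15*γ3 - 16/3*γ12 - 152/15*γ13 + 12/5*γ23 - 4*γ123
step 2: -19/10 + 239/20*γ1 - 227/10*γ2 + 8/3*γ3 + 119/15*γ12 - 6173/360*γ23 - 43/12*γ123
step 3: 5893/540 + 19/10*γ1 - 32/9*γ2 + 454/15*γ3 + 38/15*γ23
step 4: 19/10*γ1 - 32/9*γ2 + 454/15*γ3
Answer: 19/10*γ1 - 32/9*γ2 + 454/15*γ3


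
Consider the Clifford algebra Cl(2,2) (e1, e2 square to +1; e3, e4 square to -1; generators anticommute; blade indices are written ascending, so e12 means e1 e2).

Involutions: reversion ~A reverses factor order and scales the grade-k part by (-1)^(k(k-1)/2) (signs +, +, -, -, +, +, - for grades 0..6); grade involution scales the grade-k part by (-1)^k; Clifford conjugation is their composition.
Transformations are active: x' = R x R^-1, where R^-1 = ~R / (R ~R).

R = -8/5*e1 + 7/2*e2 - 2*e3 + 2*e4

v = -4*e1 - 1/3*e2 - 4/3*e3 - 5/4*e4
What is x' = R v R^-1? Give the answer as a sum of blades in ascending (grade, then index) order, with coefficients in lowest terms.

~R = -8/5*e1 + 7/2*e2 - 2*e3 + 2*e4, and R ~R = 681/100, so R^-1 = ~R / (681/100).
R v = 76/15 + 218/15*e12 - 88/15*e13 + 10*e14 - 16/3*e23 - 89/24*e24 + 31/6*e34
Answer: 3308/2043*e1 + 11321/2043*e2 - 3356/2043*e3 + 34535/8172*e4


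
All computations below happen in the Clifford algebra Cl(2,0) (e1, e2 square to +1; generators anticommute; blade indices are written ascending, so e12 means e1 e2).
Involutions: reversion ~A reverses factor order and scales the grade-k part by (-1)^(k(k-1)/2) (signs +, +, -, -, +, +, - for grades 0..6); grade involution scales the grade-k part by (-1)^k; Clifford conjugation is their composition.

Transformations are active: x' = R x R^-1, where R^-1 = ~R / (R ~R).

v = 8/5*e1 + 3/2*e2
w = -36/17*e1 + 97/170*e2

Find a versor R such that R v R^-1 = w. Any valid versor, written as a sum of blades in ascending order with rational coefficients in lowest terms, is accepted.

Take R = v + w = -44/85*e1 + 176/85*e2. Because q(v) = q(w) = 481/100, conjugation by R sends v exactly to w.
Answer: -44/85*e1 + 176/85*e2


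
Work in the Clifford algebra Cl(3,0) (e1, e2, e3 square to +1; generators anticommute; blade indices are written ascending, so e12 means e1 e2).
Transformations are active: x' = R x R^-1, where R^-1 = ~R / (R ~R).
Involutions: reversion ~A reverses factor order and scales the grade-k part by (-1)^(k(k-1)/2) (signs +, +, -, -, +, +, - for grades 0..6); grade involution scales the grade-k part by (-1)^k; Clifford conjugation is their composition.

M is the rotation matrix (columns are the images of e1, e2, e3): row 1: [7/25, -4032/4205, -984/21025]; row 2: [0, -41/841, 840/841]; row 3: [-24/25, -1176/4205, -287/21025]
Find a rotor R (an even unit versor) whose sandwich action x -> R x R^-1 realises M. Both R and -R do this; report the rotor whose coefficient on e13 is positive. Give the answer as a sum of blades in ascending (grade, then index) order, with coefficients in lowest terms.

Method: write R = a + b12*e12 + b13*e13 + b23*e23 with a^2 + b12^2 + b13^2 + b23^2 = 1 (so R^-1 = ~R). Expanding the columns R e_j ~R gives tr M = 4a^2 - 1 and, from the antisymmetric part, M21 - M12 = -4a*b12, M13 - M31 = 4a*b13, M32 - M23 = -4a*b23.
Here tr M = 183/841, so a^2 = (1 + tr M)/4 = 256/841 and a = ±16/29. Taking a = 16/29: M21 - M12 = 4032/4205, M13 - M31 = 768/841, M32 - M23 = -5376/4205, giving b12 = -63/145, b13 = 12/29, b23 = 84/145, i.e. R = 16/29 - 63/145*e12 + 12/29*e13 + 84/145*e23.
Its e13 coefficient is already positive.
Answer: 16/29 - 63/145*e12 + 12/29*e13 + 84/145*e23. Uniqueness: Spin(3) -> SO(3) maps R and -R to the same rotation of trace 183/841; fixing the sign of the e13 coefficient removes the ambiguity.


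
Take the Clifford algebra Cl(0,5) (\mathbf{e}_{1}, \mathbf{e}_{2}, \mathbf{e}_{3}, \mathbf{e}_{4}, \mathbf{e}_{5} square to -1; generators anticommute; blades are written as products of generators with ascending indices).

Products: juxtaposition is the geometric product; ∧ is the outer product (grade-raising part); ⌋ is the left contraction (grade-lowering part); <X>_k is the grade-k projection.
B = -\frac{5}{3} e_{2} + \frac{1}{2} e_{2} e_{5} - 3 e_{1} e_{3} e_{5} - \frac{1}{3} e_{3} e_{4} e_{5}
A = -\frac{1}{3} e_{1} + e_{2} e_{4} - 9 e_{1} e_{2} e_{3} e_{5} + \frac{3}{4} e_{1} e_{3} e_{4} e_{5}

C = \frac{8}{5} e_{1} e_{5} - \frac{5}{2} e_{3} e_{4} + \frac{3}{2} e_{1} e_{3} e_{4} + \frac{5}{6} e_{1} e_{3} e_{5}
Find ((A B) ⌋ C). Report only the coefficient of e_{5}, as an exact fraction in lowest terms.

step 1: -\frac{1}{4} e_{1} - 27 e_{2} - \frac{47}{12} e_{4} + \frac{5}{9} e_{1} e_{2} - \frac{9}{2} e_{1} e_{3} - e_{3} e_{5} + \frac{1}{2} e_{4} e_{5} + 3 e_{1} e_{2} e_{4} - \frac{1}{6} e_{1} e_{2} e_{5} - 15 e_{1} e_{3} e_{5} - \frac{1}{3} e_{2} e_{3} e_{5} + \frac{3}{8} e_{1} e_{2} e_{3} e_{4} + \frac{1}{9} e_{1} e_{3} e_{4} e_{5} + \frac{17}{4} e_{1} e_{2} e_{3} e_{4} e_{5}
step 2: -\frac{25}{2} + \frac{5}{6} e_{1} + \frac{235}{24} e_{3} + \frac{27}{4} e_{4} + \frac{83}{20} e_{5} + \frac{47}{8} e_{1} e_{3} + \frac{3}{8} e_{3} e_{4} + \frac{5}{24} e_{3} e_{5}
Answer: \frac{83}{20}


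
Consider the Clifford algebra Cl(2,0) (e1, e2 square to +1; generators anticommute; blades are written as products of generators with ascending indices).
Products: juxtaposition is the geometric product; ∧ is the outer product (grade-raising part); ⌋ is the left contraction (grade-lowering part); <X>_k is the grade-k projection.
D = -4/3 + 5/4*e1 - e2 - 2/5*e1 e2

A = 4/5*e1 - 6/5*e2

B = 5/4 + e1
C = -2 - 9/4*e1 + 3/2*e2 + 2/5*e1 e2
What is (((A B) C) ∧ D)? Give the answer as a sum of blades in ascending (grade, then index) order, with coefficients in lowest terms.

step 1: 4/5 + e1 - 3/2*e2 + 6/5*e1 e2
step 2: -329/50 - 7/5*e1 + 73/10*e2 - 791/200*e1 e2
step 3: 658/75 - 763/120*e1 - 473/150*e2 + 541/3000*e1 e2
Answer: 658/75 - 763/120*e1 - 473/150*e2 + 541/3000*e1 e2


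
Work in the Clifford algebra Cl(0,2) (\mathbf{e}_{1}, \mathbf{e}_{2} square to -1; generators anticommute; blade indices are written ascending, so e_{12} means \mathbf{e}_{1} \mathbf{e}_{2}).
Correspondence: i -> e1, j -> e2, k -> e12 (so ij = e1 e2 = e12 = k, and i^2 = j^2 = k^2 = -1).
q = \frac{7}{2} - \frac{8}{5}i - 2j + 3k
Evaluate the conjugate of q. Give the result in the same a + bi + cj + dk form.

In blades: q = \frac{7}{2} - \frac{8}{5} e_{1} - 2 e_{2} + 3 e_{12}.
Conjugation here is Clifford conjugation: the scalar is fixed and the grade-1 and grade-2 blades all flip sign, giving \frac{7}{2} + \frac{8}{5} e_{1} + 2 e_{2} - 3 e_{12}; translating back:
Answer: \frac{7}{2} + \frac{8}{5}i + 2j - 3k


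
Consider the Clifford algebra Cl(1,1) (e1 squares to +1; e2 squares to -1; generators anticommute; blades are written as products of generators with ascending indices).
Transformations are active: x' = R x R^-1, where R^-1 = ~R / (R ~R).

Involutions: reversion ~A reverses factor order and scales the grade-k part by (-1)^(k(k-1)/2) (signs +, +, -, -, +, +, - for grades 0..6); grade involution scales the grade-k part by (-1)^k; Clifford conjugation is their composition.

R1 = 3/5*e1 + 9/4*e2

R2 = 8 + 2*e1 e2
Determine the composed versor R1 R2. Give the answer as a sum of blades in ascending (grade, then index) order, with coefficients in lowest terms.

Distribute over the terms of R1 (each basis-blade product reordered to ascending indices, repeated generators contracted through their squares):
(3/5*e1) R2 = 24/5*e1 + 6/5*e2
(9/4*e2) R2 = 9/2*e1 + 18*e2
Summing the partial products and collecting blades:
Answer: 93/10*e1 + 96/5*e2


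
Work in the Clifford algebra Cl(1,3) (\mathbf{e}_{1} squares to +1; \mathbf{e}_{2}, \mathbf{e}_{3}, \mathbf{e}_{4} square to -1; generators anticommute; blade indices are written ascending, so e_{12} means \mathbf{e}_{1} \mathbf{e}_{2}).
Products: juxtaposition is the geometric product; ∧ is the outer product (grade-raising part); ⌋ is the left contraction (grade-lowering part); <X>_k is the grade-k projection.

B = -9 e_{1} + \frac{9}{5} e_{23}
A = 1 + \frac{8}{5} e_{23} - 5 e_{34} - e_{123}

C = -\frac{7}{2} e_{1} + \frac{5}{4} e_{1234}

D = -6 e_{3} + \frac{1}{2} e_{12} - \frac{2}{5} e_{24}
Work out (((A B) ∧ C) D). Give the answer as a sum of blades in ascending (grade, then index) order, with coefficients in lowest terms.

step 1: -\frac{72}{25} - \frac{36}{5} e_{1} + \frac{54}{5} e_{23} - 9 e_{24} - \frac{72}{5} e_{123} + 45 e_{134}
step 2: \frac{252}{25} e_{1} - \frac{189}{5} e_{123} + \frac{63}{2} e_{124} - \frac{18}{5} e_{1234}
step 3: \frac{63}{5} e_{1} + \frac{126}{25} e_{2} - \frac{189}{10} e_{3} + \frac{63}{4} e_{4} - \frac{1134}{5} e_{12} - \frac{1476}{25} e_{13} - \frac{9}{5} e_{34} + \frac{2196}{125} e_{124} + \frac{378}{25} e_{134} + 189 e_{1234}
Answer: \frac{63}{5} e_{1} + \frac{126}{25} e_{2} - \frac{189}{10} e_{3} + \frac{63}{4} e_{4} - \frac{1134}{5} e_{12} - \frac{1476}{25} e_{13} - \frac{9}{5} e_{34} + \frac{2196}{125} e_{124} + \frac{378}{25} e_{134} + 189 e_{1234}


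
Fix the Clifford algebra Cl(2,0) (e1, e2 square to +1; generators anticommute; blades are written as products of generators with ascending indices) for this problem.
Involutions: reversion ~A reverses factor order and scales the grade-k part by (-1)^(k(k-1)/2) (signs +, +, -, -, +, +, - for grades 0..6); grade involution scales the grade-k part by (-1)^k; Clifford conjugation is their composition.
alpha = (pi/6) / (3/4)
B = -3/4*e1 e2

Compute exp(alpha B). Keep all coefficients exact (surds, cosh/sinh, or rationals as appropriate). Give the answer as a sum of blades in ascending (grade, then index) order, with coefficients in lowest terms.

B^2 = (-3/4)^2*(e1 e2)^2 = 9/16*(-1) = -9/16 (a basis 2-blade squares to minus the product of its generators' squares).
B^2 = -9/16 — the series telescopes trigonometrically here: l = 3/4, alpha*l = pi/6, so exp(alpha B) = cos(pi/6) + (sin(pi/6)/(3/4))*B = sqrt(3)/2 + (2/3)*B.
Answer: sqrt(3)/2 - 1/2*e1 e2


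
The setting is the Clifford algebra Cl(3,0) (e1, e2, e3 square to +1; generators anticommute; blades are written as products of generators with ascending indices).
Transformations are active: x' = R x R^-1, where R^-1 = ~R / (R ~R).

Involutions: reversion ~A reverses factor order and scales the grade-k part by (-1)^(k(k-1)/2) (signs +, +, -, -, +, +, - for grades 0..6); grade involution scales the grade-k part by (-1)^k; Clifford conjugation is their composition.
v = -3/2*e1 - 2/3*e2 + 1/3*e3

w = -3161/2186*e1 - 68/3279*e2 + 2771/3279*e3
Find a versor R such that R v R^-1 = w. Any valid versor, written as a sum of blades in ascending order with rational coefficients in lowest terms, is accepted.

Key observation: q(v) = q(w) = 101/36 (sandwiches preserve the norm), so R = v + w = -3220/1093*e1 - 2254/3279*e2 + 1288/1093*e3 works whenever it is invertible — the component of v along it is kept and (v - w)/2 reverses, sending v to w.
Answer: -3220/1093*e1 - 2254/3279*e2 + 1288/1093*e3


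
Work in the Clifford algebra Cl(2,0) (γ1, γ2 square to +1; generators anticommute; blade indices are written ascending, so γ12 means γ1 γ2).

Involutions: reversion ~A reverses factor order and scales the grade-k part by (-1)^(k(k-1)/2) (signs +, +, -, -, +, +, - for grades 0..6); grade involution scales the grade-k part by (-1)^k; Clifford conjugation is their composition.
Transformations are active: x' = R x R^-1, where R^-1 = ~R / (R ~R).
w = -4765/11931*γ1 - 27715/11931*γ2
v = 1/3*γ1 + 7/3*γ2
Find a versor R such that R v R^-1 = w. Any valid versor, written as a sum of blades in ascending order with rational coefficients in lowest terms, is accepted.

Since q(v) = q(w) = 50/9, the sum R = v + w = -788/11931*γ1 + 124/11931*γ2 does the job whenever invertible.
Answer: -788/11931*γ1 + 124/11931*γ2
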